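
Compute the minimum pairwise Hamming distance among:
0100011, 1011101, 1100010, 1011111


Comparing all pairs, minimum distance: 1
Can detect 0 errors, correct 0 errors

1


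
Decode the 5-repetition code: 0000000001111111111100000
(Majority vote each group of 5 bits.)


Groups: 00000, 00001, 11111, 11111, 00000
Majority votes: 00110

00110


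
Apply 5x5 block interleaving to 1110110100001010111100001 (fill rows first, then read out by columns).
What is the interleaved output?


Matrix:
  11101
  10100
  00101
  01111
  00001
Read columns: 1100010010111100001010111

1100010010111100001010111


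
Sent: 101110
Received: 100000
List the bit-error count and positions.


XOR: 001110

3 error(s) at position(s): 2, 3, 4


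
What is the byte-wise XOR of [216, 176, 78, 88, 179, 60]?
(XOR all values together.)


XOR chain: 216 ^ 176 ^ 78 ^ 88 ^ 179 ^ 60 = 241

241


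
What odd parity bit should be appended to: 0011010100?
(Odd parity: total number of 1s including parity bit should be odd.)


Number of 1s in data: 4
Parity bit: 1

1


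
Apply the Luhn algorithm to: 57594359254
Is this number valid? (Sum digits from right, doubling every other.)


Luhn sum = 55
55 mod 10 = 5

Invalid (Luhn sum mod 10 = 5)


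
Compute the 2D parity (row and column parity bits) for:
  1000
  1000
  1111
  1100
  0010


Row parities: 11001
Column parities: 0001

Row P: 11001, Col P: 0001, Corner: 1


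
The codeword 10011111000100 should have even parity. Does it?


Number of 1s: 7

No, parity error (7 ones)


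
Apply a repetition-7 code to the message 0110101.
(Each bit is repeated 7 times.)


Each bit -> 7 copies

0000000111111111111110000000111111100000001111111


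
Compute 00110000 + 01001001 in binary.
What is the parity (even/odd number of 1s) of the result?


00110000 = 48
01001001 = 73
Sum = 121 = 1111001
1s count = 5

odd parity (5 ones in 1111001)


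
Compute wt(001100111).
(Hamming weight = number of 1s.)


Counting 1s in 001100111

5


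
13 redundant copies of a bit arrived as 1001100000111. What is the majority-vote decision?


Ones: 6 out of 13
Threshold: 7

0 (6/13 voted 1)


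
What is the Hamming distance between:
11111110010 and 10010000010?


XOR: 01101110000
Count of 1s: 5

5


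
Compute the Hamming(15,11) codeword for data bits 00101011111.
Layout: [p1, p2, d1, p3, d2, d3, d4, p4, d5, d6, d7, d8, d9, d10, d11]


Parity bits: p1=0, p2=0, p3=1, p4=0

000101001011111


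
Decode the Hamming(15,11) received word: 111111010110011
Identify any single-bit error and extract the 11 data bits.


Syndrome = 15: error at position 15

Data: 11100110010 (corrected bit 15)


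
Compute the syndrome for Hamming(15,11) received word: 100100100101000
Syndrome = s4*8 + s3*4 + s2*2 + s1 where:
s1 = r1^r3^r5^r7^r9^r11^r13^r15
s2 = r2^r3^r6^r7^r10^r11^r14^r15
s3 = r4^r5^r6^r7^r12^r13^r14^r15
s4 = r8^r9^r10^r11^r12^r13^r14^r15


s1=0, s2=0, s3=1, s4=0

Syndrome = 4 (error at position 4)


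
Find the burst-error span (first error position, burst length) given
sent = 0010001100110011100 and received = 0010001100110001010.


XOR: 0000000000000010110

Burst at position 14, length 4


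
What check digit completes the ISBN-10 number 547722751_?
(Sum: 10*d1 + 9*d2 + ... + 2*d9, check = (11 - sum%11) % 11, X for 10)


Weighted sum: 258
258 mod 11 = 5

Check digit: 6


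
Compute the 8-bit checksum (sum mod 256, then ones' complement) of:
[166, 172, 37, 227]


Sum = 602 mod 256 = 90
Complement = 165

165


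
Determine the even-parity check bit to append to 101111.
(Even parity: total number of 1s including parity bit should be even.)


Number of 1s in data: 5
Parity bit: 1

1


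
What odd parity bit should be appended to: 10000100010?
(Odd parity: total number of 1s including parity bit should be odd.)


Number of 1s in data: 3
Parity bit: 0

0


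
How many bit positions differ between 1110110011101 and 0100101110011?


XOR: 1010011101110
Count of 1s: 8

8


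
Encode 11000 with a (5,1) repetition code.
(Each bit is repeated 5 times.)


Each bit -> 5 copies

1111111111000000000000000


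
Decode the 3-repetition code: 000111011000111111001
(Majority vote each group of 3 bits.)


Groups: 000, 111, 011, 000, 111, 111, 001
Majority votes: 0110110

0110110


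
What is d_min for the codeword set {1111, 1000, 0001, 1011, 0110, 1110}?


Comparing all pairs, minimum distance: 1
Can detect 0 errors, correct 0 errors

1


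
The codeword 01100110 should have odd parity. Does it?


Number of 1s: 4

No, parity error (4 ones)


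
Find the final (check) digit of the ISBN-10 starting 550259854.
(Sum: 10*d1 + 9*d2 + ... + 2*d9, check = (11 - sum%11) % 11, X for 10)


Weighted sum: 239
239 mod 11 = 8

Check digit: 3


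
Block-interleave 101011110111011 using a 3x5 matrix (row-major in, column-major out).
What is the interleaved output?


Matrix:
  10101
  11101
  11011
Read columns: 111011110001111

111011110001111


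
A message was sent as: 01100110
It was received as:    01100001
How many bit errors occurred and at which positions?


XOR: 00000111

3 error(s) at position(s): 5, 6, 7


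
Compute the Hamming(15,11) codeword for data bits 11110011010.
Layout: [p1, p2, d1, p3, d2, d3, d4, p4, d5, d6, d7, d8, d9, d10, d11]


Parity bits: p1=0, p2=1, p3=1, p4=1

011111110011010


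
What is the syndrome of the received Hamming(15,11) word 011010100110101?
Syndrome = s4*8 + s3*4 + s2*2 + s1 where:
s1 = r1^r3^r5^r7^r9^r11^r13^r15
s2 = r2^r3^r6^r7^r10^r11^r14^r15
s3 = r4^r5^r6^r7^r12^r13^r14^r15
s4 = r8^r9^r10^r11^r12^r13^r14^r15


s1=0, s2=0, s3=0, s4=0

Syndrome = 0 (no error)


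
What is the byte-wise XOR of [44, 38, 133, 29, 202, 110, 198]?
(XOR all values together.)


XOR chain: 44 ^ 38 ^ 133 ^ 29 ^ 202 ^ 110 ^ 198 = 240

240


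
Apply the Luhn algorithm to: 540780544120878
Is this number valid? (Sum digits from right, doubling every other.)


Luhn sum = 68
68 mod 10 = 8

Invalid (Luhn sum mod 10 = 8)


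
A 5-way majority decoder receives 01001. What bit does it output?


Ones: 2 out of 5
Threshold: 3

0 (2/5 voted 1)


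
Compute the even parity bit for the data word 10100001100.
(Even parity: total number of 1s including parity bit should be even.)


Number of 1s in data: 4
Parity bit: 0

0


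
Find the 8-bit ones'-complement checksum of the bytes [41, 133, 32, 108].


Sum = 314 mod 256 = 58
Complement = 197

197


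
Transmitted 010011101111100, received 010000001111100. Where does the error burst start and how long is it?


XOR: 000011100000000

Burst at position 4, length 3


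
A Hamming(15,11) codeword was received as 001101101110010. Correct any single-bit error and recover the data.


Syndrome = 0: no error detected

Data: 10111110010 (no errors)


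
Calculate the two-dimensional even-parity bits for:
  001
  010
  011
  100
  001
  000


Row parities: 110110
Column parities: 101

Row P: 110110, Col P: 101, Corner: 0


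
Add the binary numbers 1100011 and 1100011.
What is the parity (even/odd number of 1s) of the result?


1100011 = 99
1100011 = 99
Sum = 198 = 11000110
1s count = 4

even parity (4 ones in 11000110)


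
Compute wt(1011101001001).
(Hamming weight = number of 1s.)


Counting 1s in 1011101001001

7


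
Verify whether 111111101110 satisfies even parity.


Number of 1s: 10

Yes, parity is correct (10 ones)


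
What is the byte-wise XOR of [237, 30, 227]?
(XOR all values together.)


XOR chain: 237 ^ 30 ^ 227 = 16

16


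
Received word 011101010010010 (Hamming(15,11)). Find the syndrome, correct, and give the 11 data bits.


Syndrome = 14: error at position 14

Data: 10100010000 (corrected bit 14)


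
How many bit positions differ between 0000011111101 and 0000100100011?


XOR: 0000111011110
Count of 1s: 7

7


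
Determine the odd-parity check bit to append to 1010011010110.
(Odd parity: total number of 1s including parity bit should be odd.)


Number of 1s in data: 7
Parity bit: 0

0


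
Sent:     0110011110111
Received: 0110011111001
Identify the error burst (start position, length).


XOR: 0000000001110

Burst at position 9, length 3


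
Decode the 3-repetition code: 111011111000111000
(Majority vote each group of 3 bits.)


Groups: 111, 011, 111, 000, 111, 000
Majority votes: 111010

111010


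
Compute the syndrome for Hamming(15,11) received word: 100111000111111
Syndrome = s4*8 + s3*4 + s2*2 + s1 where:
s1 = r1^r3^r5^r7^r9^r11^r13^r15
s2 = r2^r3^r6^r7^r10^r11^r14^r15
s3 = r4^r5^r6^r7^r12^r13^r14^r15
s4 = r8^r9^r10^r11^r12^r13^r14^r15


s1=1, s2=1, s3=1, s4=0

Syndrome = 7 (error at position 7)


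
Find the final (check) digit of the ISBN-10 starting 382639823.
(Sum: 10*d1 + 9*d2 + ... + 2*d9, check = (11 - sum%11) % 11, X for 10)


Weighted sum: 267
267 mod 11 = 3

Check digit: 8


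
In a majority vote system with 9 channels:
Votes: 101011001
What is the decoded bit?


Ones: 5 out of 9
Threshold: 5

1 (5/9 voted 1)


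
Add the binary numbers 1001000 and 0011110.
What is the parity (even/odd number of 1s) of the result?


1001000 = 72
0011110 = 30
Sum = 102 = 1100110
1s count = 4

even parity (4 ones in 1100110)


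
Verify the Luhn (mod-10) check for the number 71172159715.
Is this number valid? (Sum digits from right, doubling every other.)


Luhn sum = 47
47 mod 10 = 7

Invalid (Luhn sum mod 10 = 7)


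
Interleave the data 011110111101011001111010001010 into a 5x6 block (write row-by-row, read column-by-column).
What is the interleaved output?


Matrix:
  011110
  111101
  011001
  111010
  001010
Read columns: 010101111011111110001001101100

010101111011111110001001101100


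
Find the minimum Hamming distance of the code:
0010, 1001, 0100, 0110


Comparing all pairs, minimum distance: 1
Can detect 0 errors, correct 0 errors

1


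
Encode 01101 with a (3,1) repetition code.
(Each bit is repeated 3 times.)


Each bit -> 3 copies

000111111000111


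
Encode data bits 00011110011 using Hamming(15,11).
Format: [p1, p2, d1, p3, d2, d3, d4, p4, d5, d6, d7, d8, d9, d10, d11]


Parity bits: p1=0, p2=1, p3=1, p4=1

010100111110011


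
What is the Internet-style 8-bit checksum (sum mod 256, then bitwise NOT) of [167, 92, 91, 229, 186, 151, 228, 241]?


Sum = 1385 mod 256 = 105
Complement = 150

150


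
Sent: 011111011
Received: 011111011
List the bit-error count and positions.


XOR: 000000000

0 errors (received matches sent)


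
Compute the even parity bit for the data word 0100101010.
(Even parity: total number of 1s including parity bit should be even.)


Number of 1s in data: 4
Parity bit: 0

0


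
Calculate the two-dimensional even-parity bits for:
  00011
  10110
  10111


Row parities: 010
Column parities: 00010

Row P: 010, Col P: 00010, Corner: 1


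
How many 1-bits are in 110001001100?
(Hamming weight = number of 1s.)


Counting 1s in 110001001100

5


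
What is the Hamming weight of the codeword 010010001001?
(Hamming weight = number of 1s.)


Counting 1s in 010010001001

4


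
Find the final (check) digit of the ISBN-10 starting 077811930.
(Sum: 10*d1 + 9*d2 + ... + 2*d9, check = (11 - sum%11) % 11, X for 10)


Weighted sum: 231
231 mod 11 = 0

Check digit: 0


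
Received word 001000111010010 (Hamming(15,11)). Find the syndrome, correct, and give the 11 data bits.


Syndrome = 0: no error detected

Data: 10011010010 (no errors)


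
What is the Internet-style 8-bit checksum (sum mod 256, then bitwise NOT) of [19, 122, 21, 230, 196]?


Sum = 588 mod 256 = 76
Complement = 179

179


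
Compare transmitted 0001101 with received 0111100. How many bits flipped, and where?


XOR: 0110001

3 error(s) at position(s): 1, 2, 6


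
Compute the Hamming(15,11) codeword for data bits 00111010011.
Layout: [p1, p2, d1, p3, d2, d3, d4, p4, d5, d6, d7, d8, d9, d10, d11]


Parity bits: p1=0, p2=1, p3=0, p4=0

010001101010011


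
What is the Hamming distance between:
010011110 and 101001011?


XOR: 111010101
Count of 1s: 6

6


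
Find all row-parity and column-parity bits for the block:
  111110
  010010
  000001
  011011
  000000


Row parities: 10100
Column parities: 110110

Row P: 10100, Col P: 110110, Corner: 0


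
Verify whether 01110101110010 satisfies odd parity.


Number of 1s: 8

No, parity error (8 ones)


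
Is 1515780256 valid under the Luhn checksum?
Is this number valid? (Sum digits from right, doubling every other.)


Luhn sum = 36
36 mod 10 = 6

Invalid (Luhn sum mod 10 = 6)


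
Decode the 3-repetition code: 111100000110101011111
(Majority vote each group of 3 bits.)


Groups: 111, 100, 000, 110, 101, 011, 111
Majority votes: 1001111

1001111


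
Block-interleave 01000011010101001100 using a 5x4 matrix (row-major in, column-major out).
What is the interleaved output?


Matrix:
  0100
  0011
  0101
  0100
  1100
Read columns: 00001101110100001100

00001101110100001100


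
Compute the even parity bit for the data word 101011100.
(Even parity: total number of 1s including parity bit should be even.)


Number of 1s in data: 5
Parity bit: 1

1


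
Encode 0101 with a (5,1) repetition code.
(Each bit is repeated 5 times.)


Each bit -> 5 copies

00000111110000011111


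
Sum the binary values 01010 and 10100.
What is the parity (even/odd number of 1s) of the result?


01010 = 10
10100 = 20
Sum = 30 = 11110
1s count = 4

even parity (4 ones in 11110)


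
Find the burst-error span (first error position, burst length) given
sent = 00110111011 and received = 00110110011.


XOR: 00000001000

Burst at position 7, length 1


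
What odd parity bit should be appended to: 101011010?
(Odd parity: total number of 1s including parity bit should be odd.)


Number of 1s in data: 5
Parity bit: 0

0


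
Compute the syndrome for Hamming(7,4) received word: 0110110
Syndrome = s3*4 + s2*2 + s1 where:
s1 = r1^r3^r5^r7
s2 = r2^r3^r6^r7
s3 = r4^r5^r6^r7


s1=0, s2=1, s3=0

Syndrome = 2 (error at position 2)


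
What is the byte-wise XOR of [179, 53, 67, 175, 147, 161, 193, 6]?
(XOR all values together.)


XOR chain: 179 ^ 53 ^ 67 ^ 175 ^ 147 ^ 161 ^ 193 ^ 6 = 159

159


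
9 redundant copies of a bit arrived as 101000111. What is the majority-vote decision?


Ones: 5 out of 9
Threshold: 5

1 (5/9 voted 1)


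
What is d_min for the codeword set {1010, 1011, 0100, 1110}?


Comparing all pairs, minimum distance: 1
Can detect 0 errors, correct 0 errors

1


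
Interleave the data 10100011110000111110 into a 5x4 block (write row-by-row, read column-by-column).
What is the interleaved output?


Matrix:
  1010
  0011
  1100
  0011
  1110
Read columns: 10101001011101101010

10101001011101101010


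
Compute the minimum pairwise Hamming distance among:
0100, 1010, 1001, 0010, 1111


Comparing all pairs, minimum distance: 1
Can detect 0 errors, correct 0 errors

1


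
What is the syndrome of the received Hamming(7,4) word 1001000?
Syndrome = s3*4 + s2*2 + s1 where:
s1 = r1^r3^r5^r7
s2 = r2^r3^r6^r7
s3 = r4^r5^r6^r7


s1=1, s2=0, s3=1

Syndrome = 5 (error at position 5)


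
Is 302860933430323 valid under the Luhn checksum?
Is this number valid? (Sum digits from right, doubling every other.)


Luhn sum = 57
57 mod 10 = 7

Invalid (Luhn sum mod 10 = 7)


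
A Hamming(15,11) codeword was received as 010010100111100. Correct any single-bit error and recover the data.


Syndrome = 0: no error detected

Data: 01010111100 (no errors)


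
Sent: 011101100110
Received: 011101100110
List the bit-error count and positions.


XOR: 000000000000

0 errors (received matches sent)


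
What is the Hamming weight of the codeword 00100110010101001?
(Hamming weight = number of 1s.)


Counting 1s in 00100110010101001

7


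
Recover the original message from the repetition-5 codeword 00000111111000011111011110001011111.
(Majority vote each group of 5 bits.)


Groups: 00000, 11111, 10000, 11111, 01111, 00010, 11111
Majority votes: 0101101

0101101


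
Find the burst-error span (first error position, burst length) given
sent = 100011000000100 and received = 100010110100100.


XOR: 000001110100000

Burst at position 5, length 5


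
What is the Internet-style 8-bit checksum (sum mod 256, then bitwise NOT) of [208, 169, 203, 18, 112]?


Sum = 710 mod 256 = 198
Complement = 57

57


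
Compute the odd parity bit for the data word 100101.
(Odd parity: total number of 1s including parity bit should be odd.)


Number of 1s in data: 3
Parity bit: 0

0


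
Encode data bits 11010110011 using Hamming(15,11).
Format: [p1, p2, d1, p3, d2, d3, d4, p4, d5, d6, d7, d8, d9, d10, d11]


Parity bits: p1=1, p2=0, p3=0, p4=0

101010100110011


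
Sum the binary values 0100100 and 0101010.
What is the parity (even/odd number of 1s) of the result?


0100100 = 36
0101010 = 42
Sum = 78 = 1001110
1s count = 4

even parity (4 ones in 1001110)


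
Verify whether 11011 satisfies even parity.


Number of 1s: 4

Yes, parity is correct (4 ones)


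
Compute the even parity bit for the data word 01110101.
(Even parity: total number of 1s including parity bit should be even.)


Number of 1s in data: 5
Parity bit: 1

1


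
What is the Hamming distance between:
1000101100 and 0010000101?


XOR: 1010101001
Count of 1s: 5

5


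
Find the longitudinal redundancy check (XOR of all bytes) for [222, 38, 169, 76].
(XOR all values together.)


XOR chain: 222 ^ 38 ^ 169 ^ 76 = 29

29


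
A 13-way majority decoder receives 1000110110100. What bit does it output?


Ones: 6 out of 13
Threshold: 7

0 (6/13 voted 1)


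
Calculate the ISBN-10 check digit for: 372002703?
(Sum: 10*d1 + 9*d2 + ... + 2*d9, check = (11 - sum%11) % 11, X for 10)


Weighted sum: 153
153 mod 11 = 10

Check digit: 1


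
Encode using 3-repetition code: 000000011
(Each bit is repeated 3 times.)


Each bit -> 3 copies

000000000000000000000111111


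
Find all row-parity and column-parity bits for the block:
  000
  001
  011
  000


Row parities: 0100
Column parities: 010

Row P: 0100, Col P: 010, Corner: 1


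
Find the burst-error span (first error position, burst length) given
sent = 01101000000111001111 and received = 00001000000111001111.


XOR: 01100000000000000000

Burst at position 1, length 2


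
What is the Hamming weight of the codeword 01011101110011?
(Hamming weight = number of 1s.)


Counting 1s in 01011101110011

9


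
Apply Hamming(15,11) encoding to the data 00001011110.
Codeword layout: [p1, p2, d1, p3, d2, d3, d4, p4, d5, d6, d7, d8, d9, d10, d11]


Parity bits: p1=1, p2=0, p3=1, p4=1

100100011011110


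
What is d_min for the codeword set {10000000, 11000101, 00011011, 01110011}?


Comparing all pairs, minimum distance: 3
Can detect 2 errors, correct 1 errors

3


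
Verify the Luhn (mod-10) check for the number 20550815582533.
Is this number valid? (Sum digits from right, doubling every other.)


Luhn sum = 52
52 mod 10 = 2

Invalid (Luhn sum mod 10 = 2)


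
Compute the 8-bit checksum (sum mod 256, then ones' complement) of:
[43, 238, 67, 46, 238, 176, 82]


Sum = 890 mod 256 = 122
Complement = 133

133


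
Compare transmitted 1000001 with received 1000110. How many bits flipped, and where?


XOR: 0000111

3 error(s) at position(s): 4, 5, 6


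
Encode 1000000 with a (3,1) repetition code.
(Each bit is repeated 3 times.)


Each bit -> 3 copies

111000000000000000000


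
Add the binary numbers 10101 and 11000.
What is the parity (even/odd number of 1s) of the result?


10101 = 21
11000 = 24
Sum = 45 = 101101
1s count = 4

even parity (4 ones in 101101)


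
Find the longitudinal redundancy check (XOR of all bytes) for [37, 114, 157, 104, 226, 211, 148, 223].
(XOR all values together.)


XOR chain: 37 ^ 114 ^ 157 ^ 104 ^ 226 ^ 211 ^ 148 ^ 223 = 216

216


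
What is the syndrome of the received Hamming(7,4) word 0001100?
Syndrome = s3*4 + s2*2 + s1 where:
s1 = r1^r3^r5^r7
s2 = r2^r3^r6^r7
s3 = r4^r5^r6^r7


s1=1, s2=0, s3=0

Syndrome = 1 (error at position 1)


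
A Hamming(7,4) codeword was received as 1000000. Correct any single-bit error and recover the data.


Syndrome = 1: error at position 1

Data: 0000 (corrected bit 1)


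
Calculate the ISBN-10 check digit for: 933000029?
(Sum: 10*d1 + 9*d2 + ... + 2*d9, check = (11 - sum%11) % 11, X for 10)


Weighted sum: 165
165 mod 11 = 0

Check digit: 0


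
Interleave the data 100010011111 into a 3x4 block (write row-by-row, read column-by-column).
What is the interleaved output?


Matrix:
  1000
  1001
  1111
Read columns: 111001001011

111001001011


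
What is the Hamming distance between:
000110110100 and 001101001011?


XOR: 001011111111
Count of 1s: 9

9


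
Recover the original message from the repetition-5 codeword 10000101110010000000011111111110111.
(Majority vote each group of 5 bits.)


Groups: 10000, 10111, 00100, 00000, 01111, 11111, 10111
Majority votes: 0100111

0100111


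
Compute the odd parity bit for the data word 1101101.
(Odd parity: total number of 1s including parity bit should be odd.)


Number of 1s in data: 5
Parity bit: 0

0


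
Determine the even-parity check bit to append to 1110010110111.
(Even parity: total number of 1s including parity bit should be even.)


Number of 1s in data: 9
Parity bit: 1

1


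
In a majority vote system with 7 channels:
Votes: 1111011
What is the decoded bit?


Ones: 6 out of 7
Threshold: 4

1 (6/7 voted 1)


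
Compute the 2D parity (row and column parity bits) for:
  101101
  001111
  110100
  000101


Row parities: 0010
Column parities: 010011

Row P: 0010, Col P: 010011, Corner: 1


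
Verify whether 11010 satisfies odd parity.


Number of 1s: 3

Yes, parity is correct (3 ones)


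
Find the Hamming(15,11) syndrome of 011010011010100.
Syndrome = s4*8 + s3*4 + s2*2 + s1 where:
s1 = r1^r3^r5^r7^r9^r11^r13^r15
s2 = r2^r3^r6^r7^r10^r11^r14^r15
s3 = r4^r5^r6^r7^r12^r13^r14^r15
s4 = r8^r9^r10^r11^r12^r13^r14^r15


s1=1, s2=1, s3=0, s4=0

Syndrome = 3 (error at position 3)


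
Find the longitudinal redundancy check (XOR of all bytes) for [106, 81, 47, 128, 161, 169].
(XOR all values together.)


XOR chain: 106 ^ 81 ^ 47 ^ 128 ^ 161 ^ 169 = 156

156


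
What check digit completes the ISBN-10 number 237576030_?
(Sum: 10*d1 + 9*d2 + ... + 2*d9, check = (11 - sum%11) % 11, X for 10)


Weighted sum: 219
219 mod 11 = 10

Check digit: 1


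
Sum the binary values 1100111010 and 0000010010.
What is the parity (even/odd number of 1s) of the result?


1100111010 = 826
0000010010 = 18
Sum = 844 = 1101001100
1s count = 5

odd parity (5 ones in 1101001100)


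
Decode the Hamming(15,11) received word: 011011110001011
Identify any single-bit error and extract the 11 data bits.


Syndrome = 0: no error detected

Data: 11110001011 (no errors)


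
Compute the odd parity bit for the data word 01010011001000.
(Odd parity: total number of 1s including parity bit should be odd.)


Number of 1s in data: 5
Parity bit: 0

0


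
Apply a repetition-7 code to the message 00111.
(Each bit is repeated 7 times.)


Each bit -> 7 copies

00000000000000111111111111111111111


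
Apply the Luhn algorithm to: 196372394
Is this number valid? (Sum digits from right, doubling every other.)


Luhn sum = 49
49 mod 10 = 9

Invalid (Luhn sum mod 10 = 9)


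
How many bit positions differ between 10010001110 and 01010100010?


XOR: 11000101100
Count of 1s: 5

5


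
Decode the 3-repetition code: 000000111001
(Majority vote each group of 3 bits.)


Groups: 000, 000, 111, 001
Majority votes: 0010

0010


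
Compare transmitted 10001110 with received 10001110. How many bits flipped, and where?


XOR: 00000000

0 errors (received matches sent)


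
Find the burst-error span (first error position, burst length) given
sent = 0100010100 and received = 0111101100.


XOR: 0011111000

Burst at position 2, length 5


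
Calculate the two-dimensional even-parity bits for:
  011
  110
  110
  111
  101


Row parities: 00010
Column parities: 001

Row P: 00010, Col P: 001, Corner: 1


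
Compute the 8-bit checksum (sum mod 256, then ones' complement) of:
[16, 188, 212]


Sum = 416 mod 256 = 160
Complement = 95

95


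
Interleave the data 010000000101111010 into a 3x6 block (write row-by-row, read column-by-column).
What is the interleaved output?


Matrix:
  010000
  000101
  111010
Read columns: 001101001010001010

001101001010001010


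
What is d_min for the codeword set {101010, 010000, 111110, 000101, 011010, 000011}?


Comparing all pairs, minimum distance: 2
Can detect 1 errors, correct 0 errors

2


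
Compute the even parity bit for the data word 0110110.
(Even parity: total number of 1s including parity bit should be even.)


Number of 1s in data: 4
Parity bit: 0

0


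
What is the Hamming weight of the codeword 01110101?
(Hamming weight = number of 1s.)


Counting 1s in 01110101

5


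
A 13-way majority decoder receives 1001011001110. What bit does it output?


Ones: 7 out of 13
Threshold: 7

1 (7/13 voted 1)


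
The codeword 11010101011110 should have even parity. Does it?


Number of 1s: 9

No, parity error (9 ones)


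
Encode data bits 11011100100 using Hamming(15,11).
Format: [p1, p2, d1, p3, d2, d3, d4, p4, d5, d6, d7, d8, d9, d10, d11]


Parity bits: p1=1, p2=1, p3=1, p4=1

111110111100100


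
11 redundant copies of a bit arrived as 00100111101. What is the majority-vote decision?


Ones: 6 out of 11
Threshold: 6

1 (6/11 voted 1)


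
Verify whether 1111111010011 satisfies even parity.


Number of 1s: 10

Yes, parity is correct (10 ones)


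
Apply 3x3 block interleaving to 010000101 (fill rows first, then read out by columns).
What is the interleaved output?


Matrix:
  010
  000
  101
Read columns: 001100001

001100001


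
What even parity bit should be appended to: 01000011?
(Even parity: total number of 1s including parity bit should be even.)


Number of 1s in data: 3
Parity bit: 1

1


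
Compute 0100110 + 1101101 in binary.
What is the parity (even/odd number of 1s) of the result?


0100110 = 38
1101101 = 109
Sum = 147 = 10010011
1s count = 4

even parity (4 ones in 10010011)


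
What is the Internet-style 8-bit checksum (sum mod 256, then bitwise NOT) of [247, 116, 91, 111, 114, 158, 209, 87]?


Sum = 1133 mod 256 = 109
Complement = 146

146


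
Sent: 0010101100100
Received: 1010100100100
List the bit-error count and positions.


XOR: 1000001000000

2 error(s) at position(s): 0, 6


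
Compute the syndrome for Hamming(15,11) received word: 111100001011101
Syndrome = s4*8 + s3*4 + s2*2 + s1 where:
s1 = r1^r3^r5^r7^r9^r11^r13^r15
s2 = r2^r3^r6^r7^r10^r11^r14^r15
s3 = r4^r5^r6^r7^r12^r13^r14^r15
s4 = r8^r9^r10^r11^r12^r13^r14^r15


s1=0, s2=0, s3=0, s4=1

Syndrome = 8 (error at position 8)


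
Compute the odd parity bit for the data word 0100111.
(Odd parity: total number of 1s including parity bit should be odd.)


Number of 1s in data: 4
Parity bit: 1

1


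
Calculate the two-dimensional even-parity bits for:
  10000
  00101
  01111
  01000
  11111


Row parities: 10011
Column parities: 01101

Row P: 10011, Col P: 01101, Corner: 1


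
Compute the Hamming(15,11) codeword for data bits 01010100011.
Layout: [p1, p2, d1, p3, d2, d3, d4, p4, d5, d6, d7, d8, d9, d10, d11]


Parity bits: p1=1, p2=0, p3=0, p4=1

100010110100011


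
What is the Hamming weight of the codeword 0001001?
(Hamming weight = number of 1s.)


Counting 1s in 0001001

2


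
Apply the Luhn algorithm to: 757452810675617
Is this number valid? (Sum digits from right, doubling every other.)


Luhn sum = 68
68 mod 10 = 8

Invalid (Luhn sum mod 10 = 8)


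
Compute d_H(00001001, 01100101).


XOR: 01101100
Count of 1s: 4

4


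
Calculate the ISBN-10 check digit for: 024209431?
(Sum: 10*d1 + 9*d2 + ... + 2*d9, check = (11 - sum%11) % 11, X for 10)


Weighted sum: 136
136 mod 11 = 4

Check digit: 7


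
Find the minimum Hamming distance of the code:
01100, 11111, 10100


Comparing all pairs, minimum distance: 2
Can detect 1 errors, correct 0 errors

2


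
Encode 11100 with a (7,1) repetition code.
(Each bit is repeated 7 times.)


Each bit -> 7 copies

11111111111111111111100000000000000


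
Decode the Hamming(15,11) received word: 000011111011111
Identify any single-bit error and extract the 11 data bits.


Syndrome = 14: error at position 14

Data: 01111011101 (corrected bit 14)


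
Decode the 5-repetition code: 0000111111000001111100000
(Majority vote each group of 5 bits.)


Groups: 00001, 11111, 00000, 11111, 00000
Majority votes: 01010

01010


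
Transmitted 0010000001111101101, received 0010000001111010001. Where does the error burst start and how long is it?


XOR: 0000000000000111100

Burst at position 13, length 4


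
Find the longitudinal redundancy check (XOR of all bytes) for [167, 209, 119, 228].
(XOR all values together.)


XOR chain: 167 ^ 209 ^ 119 ^ 228 = 229

229


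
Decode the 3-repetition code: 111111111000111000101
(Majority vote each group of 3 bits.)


Groups: 111, 111, 111, 000, 111, 000, 101
Majority votes: 1110101

1110101


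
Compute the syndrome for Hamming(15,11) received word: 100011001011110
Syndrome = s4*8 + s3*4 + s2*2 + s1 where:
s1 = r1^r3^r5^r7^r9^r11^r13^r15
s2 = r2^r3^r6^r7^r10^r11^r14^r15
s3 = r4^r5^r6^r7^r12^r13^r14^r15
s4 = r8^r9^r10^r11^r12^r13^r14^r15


s1=1, s2=1, s3=1, s4=1

Syndrome = 15 (error at position 15)


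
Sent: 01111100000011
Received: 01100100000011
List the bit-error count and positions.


XOR: 00011000000000

2 error(s) at position(s): 3, 4


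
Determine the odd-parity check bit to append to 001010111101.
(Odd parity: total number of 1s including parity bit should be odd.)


Number of 1s in data: 7
Parity bit: 0

0


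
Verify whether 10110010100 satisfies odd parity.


Number of 1s: 5

Yes, parity is correct (5 ones)


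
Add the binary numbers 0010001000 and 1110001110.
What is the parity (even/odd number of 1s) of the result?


0010001000 = 136
1110001110 = 910
Sum = 1046 = 10000010110
1s count = 4

even parity (4 ones in 10000010110)


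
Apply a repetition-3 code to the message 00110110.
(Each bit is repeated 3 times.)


Each bit -> 3 copies

000000111111000111111000


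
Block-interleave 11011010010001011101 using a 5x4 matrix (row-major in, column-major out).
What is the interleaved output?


Matrix:
  1101
  1010
  0100
  0101
  1101
Read columns: 11001101110100010011

11001101110100010011


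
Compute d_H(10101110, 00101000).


XOR: 10000110
Count of 1s: 3

3


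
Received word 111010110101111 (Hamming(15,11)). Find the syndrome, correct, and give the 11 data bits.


Syndrome = 0: no error detected

Data: 11010101111 (no errors)


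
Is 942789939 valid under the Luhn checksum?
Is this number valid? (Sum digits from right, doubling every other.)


Luhn sum = 65
65 mod 10 = 5

Invalid (Luhn sum mod 10 = 5)


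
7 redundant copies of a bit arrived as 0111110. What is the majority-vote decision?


Ones: 5 out of 7
Threshold: 4

1 (5/7 voted 1)


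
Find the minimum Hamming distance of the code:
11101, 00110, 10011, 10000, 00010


Comparing all pairs, minimum distance: 1
Can detect 0 errors, correct 0 errors

1


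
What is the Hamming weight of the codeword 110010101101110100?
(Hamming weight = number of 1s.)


Counting 1s in 110010101101110100

10


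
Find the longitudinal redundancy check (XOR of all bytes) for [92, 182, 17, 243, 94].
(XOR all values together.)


XOR chain: 92 ^ 182 ^ 17 ^ 243 ^ 94 = 86

86


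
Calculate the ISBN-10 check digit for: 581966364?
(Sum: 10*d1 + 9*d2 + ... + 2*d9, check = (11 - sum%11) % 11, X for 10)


Weighted sum: 297
297 mod 11 = 0

Check digit: 0


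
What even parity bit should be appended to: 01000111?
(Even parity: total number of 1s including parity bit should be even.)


Number of 1s in data: 4
Parity bit: 0

0


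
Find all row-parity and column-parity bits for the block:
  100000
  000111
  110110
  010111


Row parities: 1100
Column parities: 000110

Row P: 1100, Col P: 000110, Corner: 0


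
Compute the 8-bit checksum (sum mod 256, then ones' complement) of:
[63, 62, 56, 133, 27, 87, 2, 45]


Sum = 475 mod 256 = 219
Complement = 36

36


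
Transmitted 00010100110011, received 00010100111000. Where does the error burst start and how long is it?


XOR: 00000000001011

Burst at position 10, length 4


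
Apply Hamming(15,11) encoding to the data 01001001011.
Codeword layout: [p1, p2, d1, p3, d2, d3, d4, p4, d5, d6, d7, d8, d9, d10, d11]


Parity bits: p1=1, p2=0, p3=0, p4=0

100010001001011


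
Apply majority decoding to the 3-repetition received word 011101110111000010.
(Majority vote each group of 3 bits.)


Groups: 011, 101, 110, 111, 000, 010
Majority votes: 111100

111100


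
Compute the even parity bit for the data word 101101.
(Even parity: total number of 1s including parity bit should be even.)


Number of 1s in data: 4
Parity bit: 0

0


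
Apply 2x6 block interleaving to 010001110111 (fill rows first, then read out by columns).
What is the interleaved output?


Matrix:
  010001
  110111
Read columns: 011100010111

011100010111


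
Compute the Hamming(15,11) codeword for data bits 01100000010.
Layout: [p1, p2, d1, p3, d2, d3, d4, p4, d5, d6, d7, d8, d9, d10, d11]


Parity bits: p1=1, p2=0, p3=1, p4=1

100111010000010


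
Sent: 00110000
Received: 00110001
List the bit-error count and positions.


XOR: 00000001

1 error(s) at position(s): 7


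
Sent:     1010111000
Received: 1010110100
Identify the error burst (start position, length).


XOR: 0000001100

Burst at position 6, length 2


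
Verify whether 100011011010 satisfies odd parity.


Number of 1s: 6

No, parity error (6 ones)


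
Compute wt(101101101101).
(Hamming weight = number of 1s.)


Counting 1s in 101101101101

8


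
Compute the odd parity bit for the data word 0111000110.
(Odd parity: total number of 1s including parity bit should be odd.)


Number of 1s in data: 5
Parity bit: 0

0


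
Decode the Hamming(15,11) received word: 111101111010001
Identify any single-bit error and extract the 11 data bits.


Syndrome = 0: no error detected

Data: 10111010001 (no errors)


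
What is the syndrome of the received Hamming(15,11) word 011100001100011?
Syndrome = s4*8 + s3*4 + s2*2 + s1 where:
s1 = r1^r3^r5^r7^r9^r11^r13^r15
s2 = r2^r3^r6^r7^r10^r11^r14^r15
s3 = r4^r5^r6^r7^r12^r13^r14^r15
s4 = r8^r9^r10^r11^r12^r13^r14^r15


s1=1, s2=1, s3=1, s4=0

Syndrome = 7 (error at position 7)


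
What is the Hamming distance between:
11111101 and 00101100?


XOR: 11010001
Count of 1s: 4

4


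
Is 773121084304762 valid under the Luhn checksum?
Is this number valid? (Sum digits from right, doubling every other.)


Luhn sum = 58
58 mod 10 = 8

Invalid (Luhn sum mod 10 = 8)


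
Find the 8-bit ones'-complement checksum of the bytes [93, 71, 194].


Sum = 358 mod 256 = 102
Complement = 153

153


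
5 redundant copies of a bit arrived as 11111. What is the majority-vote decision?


Ones: 5 out of 5
Threshold: 3

1 (5/5 voted 1)


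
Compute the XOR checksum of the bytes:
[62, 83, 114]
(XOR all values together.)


XOR chain: 62 ^ 83 ^ 114 = 31

31


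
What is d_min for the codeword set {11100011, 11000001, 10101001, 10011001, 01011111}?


Comparing all pairs, minimum distance: 2
Can detect 1 errors, correct 0 errors

2


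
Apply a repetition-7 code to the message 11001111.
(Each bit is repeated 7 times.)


Each bit -> 7 copies

11111111111111000000000000001111111111111111111111111111


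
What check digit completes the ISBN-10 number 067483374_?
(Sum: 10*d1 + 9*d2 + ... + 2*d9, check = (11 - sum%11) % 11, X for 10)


Weighted sum: 242
242 mod 11 = 0

Check digit: 0


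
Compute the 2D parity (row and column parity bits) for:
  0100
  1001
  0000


Row parities: 100
Column parities: 1101

Row P: 100, Col P: 1101, Corner: 1


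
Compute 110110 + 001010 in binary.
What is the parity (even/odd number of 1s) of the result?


110110 = 54
001010 = 10
Sum = 64 = 1000000
1s count = 1

odd parity (1 ones in 1000000)


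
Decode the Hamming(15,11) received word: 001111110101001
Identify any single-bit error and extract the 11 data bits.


Syndrome = 2: error at position 2

Data: 11110101001 (corrected bit 2)


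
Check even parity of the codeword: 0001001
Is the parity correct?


Number of 1s: 2

Yes, parity is correct (2 ones)


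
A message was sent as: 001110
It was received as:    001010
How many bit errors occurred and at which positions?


XOR: 000100

1 error(s) at position(s): 3


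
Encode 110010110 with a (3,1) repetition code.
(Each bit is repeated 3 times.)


Each bit -> 3 copies

111111000000111000111111000


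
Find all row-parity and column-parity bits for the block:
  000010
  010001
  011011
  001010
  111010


Row parities: 10000
Column parities: 111000

Row P: 10000, Col P: 111000, Corner: 1


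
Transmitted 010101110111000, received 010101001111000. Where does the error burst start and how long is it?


XOR: 000000111000000

Burst at position 6, length 3


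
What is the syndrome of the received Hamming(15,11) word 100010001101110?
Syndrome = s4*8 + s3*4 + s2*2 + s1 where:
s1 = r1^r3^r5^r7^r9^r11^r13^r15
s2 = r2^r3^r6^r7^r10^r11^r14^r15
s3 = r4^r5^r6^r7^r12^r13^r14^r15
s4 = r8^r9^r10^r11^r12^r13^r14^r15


s1=0, s2=0, s3=0, s4=1

Syndrome = 8 (error at position 8)


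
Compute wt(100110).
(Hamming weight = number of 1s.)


Counting 1s in 100110

3


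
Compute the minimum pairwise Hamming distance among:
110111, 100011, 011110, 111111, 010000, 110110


Comparing all pairs, minimum distance: 1
Can detect 0 errors, correct 0 errors

1


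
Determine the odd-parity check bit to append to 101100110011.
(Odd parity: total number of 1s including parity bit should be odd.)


Number of 1s in data: 7
Parity bit: 0

0


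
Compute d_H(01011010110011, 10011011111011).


XOR: 11000001001000
Count of 1s: 4

4


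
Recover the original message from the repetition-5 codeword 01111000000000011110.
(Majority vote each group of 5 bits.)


Groups: 01111, 00000, 00000, 11110
Majority votes: 1001

1001


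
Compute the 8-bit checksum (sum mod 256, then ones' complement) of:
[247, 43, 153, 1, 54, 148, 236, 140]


Sum = 1022 mod 256 = 254
Complement = 1

1


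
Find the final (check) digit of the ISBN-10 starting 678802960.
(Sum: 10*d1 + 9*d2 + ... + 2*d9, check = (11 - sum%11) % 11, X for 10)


Weighted sum: 307
307 mod 11 = 10

Check digit: 1


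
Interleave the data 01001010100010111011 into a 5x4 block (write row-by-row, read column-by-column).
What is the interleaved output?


Matrix:
  0100
  1010
  1000
  1011
  1011
Read columns: 01111100000101100011

01111100000101100011


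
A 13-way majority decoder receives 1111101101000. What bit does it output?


Ones: 8 out of 13
Threshold: 7

1 (8/13 voted 1)
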